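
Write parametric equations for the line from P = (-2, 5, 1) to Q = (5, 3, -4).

Direction vector d = Q - P = (5 + 2, 3 - 5, -4 - 1) = (7, -2, -5)
Parametric form r = P + t·d:
x = -2 + 7t, y = 5 - 2t, z = 1 - 5t

x = -2 + 7t, y = 5 - 2t, z = 1 - 5t


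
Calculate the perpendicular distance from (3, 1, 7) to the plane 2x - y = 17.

distance = |a·x₀ + b·y₀ + c·z₀ - d| / √(a² + b² + c²)
  = |2·3 + (-1)·1 + 0·7 - 17| / √(2² + (-1)² + 0²)
  = |6 - 1 + 0 - 17| / √(4 + 1 + 0)
  = |-12| / √5
  = 12 / 2.236
  ≈ 5.367

5.367


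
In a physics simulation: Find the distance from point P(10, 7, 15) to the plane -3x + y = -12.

distance = |a·x₀ + b·y₀ + c·z₀ - d| / √(a² + b² + c²)
  = |(-3)·10 + 1·7 + 0·15 - (-12)| / √((-3)² + 1² + 0²)
  = |-30 + 7 + 0 + 12| / √(9 + 1 + 0)
  = |-11| / √10
  = 11 / 3.162
  ≈ 3.479

3.479


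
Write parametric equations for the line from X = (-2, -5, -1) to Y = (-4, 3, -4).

Direction vector d = Y - X = (-4 + 2, 3 + 5, -4 + 1) = (-2, 8, -3)
Parametric form r = X + t·d:
x = -2 - 2t, y = -5 + 8t, z = -1 - 3t

x = -2 - 2t, y = -5 + 8t, z = -1 - 3t


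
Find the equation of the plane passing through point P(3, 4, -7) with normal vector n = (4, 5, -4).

The plane through P with normal n = (a, b, c) satisfies n·(r - P) = 0,
i.e. ax + by + cz = a·x₀ + b·y₀ + c·z₀.
d = 4·3 + 5·4 + (-4)·(-7)
  = 12 + 20 + 28
  = 60
Equation: 4x + 5y - 4z = 60

4x + 5y - 4z = 60


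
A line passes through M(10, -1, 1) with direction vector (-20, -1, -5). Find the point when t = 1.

P(t) = M + t·d
  = (10 + (-20)·1, -1 + (-1)·1, 1 + (-5)·1)
  = (10 - 20, -1 - 1, 1 - 5)
  = (-10, -2, -4)

(-10, -2, -4)


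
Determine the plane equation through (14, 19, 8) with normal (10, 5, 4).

The plane through P with normal n = (a, b, c) satisfies n·(r - P) = 0,
i.e. ax + by + cz = a·x₀ + b·y₀ + c·z₀.
d = 10·14 + 5·19 + 4·8
  = 140 + 95 + 32
  = 267
Equation: 10x + 5y + 4z = 267

10x + 5y + 4z = 267


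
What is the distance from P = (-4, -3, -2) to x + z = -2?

distance = |a·x₀ + b·y₀ + c·z₀ - d| / √(a² + b² + c²)
  = |1·(-4) + 0·(-3) + 1·(-2) - (-2)| / √(1² + 0² + 1²)
  = |-4 + 0 - 2 + 2| / √(1 + 0 + 1)
  = |-4| / √2
  = 4 / 1.414
  ≈ 2.828

2.828


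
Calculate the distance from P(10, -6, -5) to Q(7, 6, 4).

d = √[(x₂-x₁)² + (y₂-y₁)² + (z₂-z₁)²]
  = √[(-3)² + 12² + 9²]
  = √[9 + 144 + 81]
  = √234
  ≈ 15.3

15.3


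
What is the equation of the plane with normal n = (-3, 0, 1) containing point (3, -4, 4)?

The plane through P with normal n = (a, b, c) satisfies n·(r - P) = 0,
i.e. ax + by + cz = a·x₀ + b·y₀ + c·z₀.
d = (-3)·3 + 0·(-4) + 1·4
  = -9 + 0 + 4
  = -5
Equation: -3x + z = -5

-3x + z = -5


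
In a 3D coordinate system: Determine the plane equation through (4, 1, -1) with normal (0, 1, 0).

The plane through P with normal n = (a, b, c) satisfies n·(r - P) = 0,
i.e. ax + by + cz = a·x₀ + b·y₀ + c·z₀.
d = 0·4 + 1·1 + 0·(-1)
  = 0 + 1 + 0
  = 1
Equation: y = 1

y = 1


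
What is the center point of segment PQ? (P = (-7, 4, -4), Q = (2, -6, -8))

M = ((x₁+x₂)/2, (y₁+y₂)/2, (z₁+z₂)/2)
  = ((-7 + 2)/2, (4 - 6)/2, (-4 - 8)/2)
  = (-5/2, -2/2, -12/2)
  = (-2.5, -1, -6)

(-2.5, -1, -6)


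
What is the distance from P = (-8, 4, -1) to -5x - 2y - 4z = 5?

distance = |a·x₀ + b·y₀ + c·z₀ - d| / √(a² + b² + c²)
  = |(-5)·(-8) + (-2)·4 + (-4)·(-1) - 5| / √((-5)² + (-2)² + (-4)²)
  = |40 - 8 + 4 - 5| / √(25 + 4 + 16)
  = |31| / √45
  = 31 / 6.708
  ≈ 4.621

4.621


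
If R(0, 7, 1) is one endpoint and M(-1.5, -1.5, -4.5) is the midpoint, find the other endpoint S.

S = 2M - R
  = (2·(-1.5) - 0, 2·(-1.5) - 7, 2·(-4.5) - 1)
  = (-3 + 0, -3 - 7, -9 - 1)
  = (-3, -10, -10)

(-3, -10, -10)


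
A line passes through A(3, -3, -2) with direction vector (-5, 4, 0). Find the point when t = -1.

P(t) = A + t·d
  = (3 + (-5)·(-1), -3 + 4·(-1), -2 + 0·(-1))
  = (3 + 5, -3 - 4, -2 + 0)
  = (8, -7, -2)

(8, -7, -2)


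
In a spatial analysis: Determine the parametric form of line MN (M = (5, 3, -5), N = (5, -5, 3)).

Direction vector d = N - M = (5 - 5, -5 - 3, 3 + 5) = (0, -8, 8)
Parametric form r = M + t·d:
x = 5, y = 3 - 8t, z = -5 + 8t

x = 5, y = 3 - 8t, z = -5 + 8t


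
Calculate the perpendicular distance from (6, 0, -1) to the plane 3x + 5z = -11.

distance = |a·x₀ + b·y₀ + c·z₀ - d| / √(a² + b² + c²)
  = |3·6 + 0·0 + 5·(-1) - (-11)| / √(3² + 0² + 5²)
  = |18 + 0 - 5 + 11| / √(9 + 0 + 25)
  = |24| / √34
  = 24 / 5.831
  ≈ 4.116

4.116


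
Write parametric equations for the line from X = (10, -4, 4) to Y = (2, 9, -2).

Direction vector d = Y - X = (2 - 10, 9 + 4, -2 - 4) = (-8, 13, -6)
Parametric form r = X + t·d:
x = 10 - 8t, y = -4 + 13t, z = 4 - 6t

x = 10 - 8t, y = -4 + 13t, z = 4 - 6t


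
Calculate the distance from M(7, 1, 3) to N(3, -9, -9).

d = √[(x₂-x₁)² + (y₂-y₁)² + (z₂-z₁)²]
  = √[(-4)² + (-10)² + (-12)²]
  = √[16 + 100 + 144]
  = √260
  ≈ 16.12

16.12


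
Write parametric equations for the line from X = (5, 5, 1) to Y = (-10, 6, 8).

Direction vector d = Y - X = (-10 - 5, 6 - 5, 8 - 1) = (-15, 1, 7)
Parametric form r = X + t·d:
x = 5 - 15t, y = 5 + t, z = 1 + 7t

x = 5 - 15t, y = 5 + t, z = 1 + 7t


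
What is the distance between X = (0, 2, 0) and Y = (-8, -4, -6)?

d = √[(x₂-x₁)² + (y₂-y₁)² + (z₂-z₁)²]
  = √[(-8)² + (-6)² + (-6)²]
  = √[64 + 36 + 36]
  = √136
  ≈ 11.66

11.66


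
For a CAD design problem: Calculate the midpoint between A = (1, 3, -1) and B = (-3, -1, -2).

M = ((x₁+x₂)/2, (y₁+y₂)/2, (z₁+z₂)/2)
  = ((1 - 3)/2, (3 - 1)/2, (-1 - 2)/2)
  = (-2/2, 2/2, -3/2)
  = (-1, 1, -1.5)

(-1, 1, -1.5)


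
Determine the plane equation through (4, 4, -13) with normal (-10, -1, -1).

The plane through P with normal n = (a, b, c) satisfies n·(r - P) = 0,
i.e. ax + by + cz = a·x₀ + b·y₀ + c·z₀.
d = (-10)·4 + (-1)·4 + (-1)·(-13)
  = -40 - 4 + 13
  = -31
Equation: -10x - y - z = -31

-10x - y - z = -31


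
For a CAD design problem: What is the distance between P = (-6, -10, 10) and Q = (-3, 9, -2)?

d = √[(x₂-x₁)² + (y₂-y₁)² + (z₂-z₁)²]
  = √[3² + 19² + (-12)²]
  = √[9 + 361 + 144]
  = √514
  ≈ 22.67

22.67


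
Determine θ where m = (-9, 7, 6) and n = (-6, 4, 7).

m·n = (-9)·(-6) + 7·4 + 6·7 = 54 + 28 + 42 = 124
|m| = √((-9)² + 7² + 6²) = √166 ≈ 12.88
|n| = √((-6)² + 4² + 7²) = √101 ≈ 10.05
cos θ = (m·n)/(|m||n|) = 124/(12.88·10.05) ≈ 0.9577
θ = arccos(0.9577) ≈ 16.73°

16.73°


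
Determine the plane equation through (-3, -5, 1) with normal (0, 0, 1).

The plane through P with normal n = (a, b, c) satisfies n·(r - P) = 0,
i.e. ax + by + cz = a·x₀ + b·y₀ + c·z₀.
d = 0·(-3) + 0·(-5) + 1·1
  = 0 + 0 + 1
  = 1
Equation: z = 1

z = 1


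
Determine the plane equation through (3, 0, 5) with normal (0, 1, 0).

The plane through P with normal n = (a, b, c) satisfies n·(r - P) = 0,
i.e. ax + by + cz = a·x₀ + b·y₀ + c·z₀.
d = 0·3 + 1·0 + 0·5
  = 0 + 0 + 0
  = 0
Equation: y = 0

y = 0


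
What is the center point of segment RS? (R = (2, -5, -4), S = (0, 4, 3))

M = ((x₁+x₂)/2, (y₁+y₂)/2, (z₁+z₂)/2)
  = ((2 + 0)/2, (-5 + 4)/2, (-4 + 3)/2)
  = (2/2, -1/2, -1/2)
  = (1, -0.5, -0.5)

(1, -0.5, -0.5)


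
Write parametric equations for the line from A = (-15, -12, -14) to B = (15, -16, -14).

Direction vector d = B - A = (15 + 15, -16 + 12, -14 + 14) = (30, -4, 0)
Parametric form r = A + t·d:
x = -15 + 30t, y = -12 - 4t, z = -14

x = -15 + 30t, y = -12 - 4t, z = -14


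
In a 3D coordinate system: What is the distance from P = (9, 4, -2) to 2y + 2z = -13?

distance = |a·x₀ + b·y₀ + c·z₀ - d| / √(a² + b² + c²)
  = |0·9 + 2·4 + 2·(-2) - (-13)| / √(0² + 2² + 2²)
  = |0 + 8 - 4 + 13| / √(0 + 4 + 4)
  = |17| / √8
  = 17 / 2.828
  ≈ 6.01

6.01


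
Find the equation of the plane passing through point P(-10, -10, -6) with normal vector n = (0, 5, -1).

The plane through P with normal n = (a, b, c) satisfies n·(r - P) = 0,
i.e. ax + by + cz = a·x₀ + b·y₀ + c·z₀.
d = 0·(-10) + 5·(-10) + (-1)·(-6)
  = 0 - 50 + 6
  = -44
Equation: 5y - z = -44

5y - z = -44


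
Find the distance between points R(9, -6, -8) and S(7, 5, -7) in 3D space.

d = √[(x₂-x₁)² + (y₂-y₁)² + (z₂-z₁)²]
  = √[(-2)² + 11² + 1²]
  = √[4 + 121 + 1]
  = √126
  ≈ 11.22

11.22


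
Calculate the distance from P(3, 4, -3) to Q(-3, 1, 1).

d = √[(x₂-x₁)² + (y₂-y₁)² + (z₂-z₁)²]
  = √[(-6)² + (-3)² + 4²]
  = √[36 + 9 + 16]
  = √61
  ≈ 7.81

7.81


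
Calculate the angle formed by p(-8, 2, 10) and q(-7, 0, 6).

p·q = (-8)·(-7) + 2·0 + 10·6 = 56 + 0 + 60 = 116
|p| = √((-8)² + 2² + 10²) = √168 ≈ 12.96
|q| = √((-7)² + 0² + 6²) = √85 ≈ 9.22
cos θ = (p·q)/(|p||q|) = 116/(12.96·9.22) ≈ 0.9707
θ = arccos(0.9707) ≈ 13.9°

13.9°


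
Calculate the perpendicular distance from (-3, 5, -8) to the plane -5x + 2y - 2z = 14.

distance = |a·x₀ + b·y₀ + c·z₀ - d| / √(a² + b² + c²)
  = |(-5)·(-3) + 2·5 + (-2)·(-8) - 14| / √((-5)² + 2² + (-2)²)
  = |15 + 10 + 16 - 14| / √(25 + 4 + 4)
  = |27| / √33
  = 27 / 5.745
  ≈ 4.7

4.7


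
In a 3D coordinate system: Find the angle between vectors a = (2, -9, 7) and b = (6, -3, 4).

a·b = 2·6 + (-9)·(-3) + 7·4 = 12 + 27 + 28 = 67
|a| = √(2² + (-9)² + 7²) = √134 ≈ 11.58
|b| = √(6² + (-3)² + 4²) = √61 ≈ 7.81
cos θ = (a·b)/(|a||b|) = 67/(11.58·7.81) ≈ 0.7411
θ = arccos(0.7411) ≈ 42.18°

42.18°


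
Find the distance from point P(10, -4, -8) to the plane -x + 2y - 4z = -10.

distance = |a·x₀ + b·y₀ + c·z₀ - d| / √(a² + b² + c²)
  = |(-1)·10 + 2·(-4) + (-4)·(-8) - (-10)| / √((-1)² + 2² + (-4)²)
  = |-10 - 8 + 32 + 10| / √(1 + 4 + 16)
  = |24| / √21
  = 24 / 4.583
  ≈ 5.237

5.237


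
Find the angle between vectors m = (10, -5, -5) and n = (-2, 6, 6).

m·n = 10·(-2) + (-5)·6 + (-5)·6 = -20 - 30 - 30 = -80
|m| = √(10² + (-5)² + (-5)²) = √150 ≈ 12.25
|n| = √((-2)² + 6² + 6²) = √76 ≈ 8.718
cos θ = (m·n)/(|m||n|) = -80/(12.25·8.718) ≈ -0.7493
θ = arccos(-0.7493) ≈ 138.5°

138.5°


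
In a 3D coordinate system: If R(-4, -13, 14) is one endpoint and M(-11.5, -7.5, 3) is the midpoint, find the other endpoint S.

S = 2M - R
  = (2·(-11.5) - (-4), 2·(-7.5) - (-13), 2·3 - 14)
  = (-23 + 4, -15 + 13, 6 - 14)
  = (-19, -2, -8)

(-19, -2, -8)


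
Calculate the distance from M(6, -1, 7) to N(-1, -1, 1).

d = √[(x₂-x₁)² + (y₂-y₁)² + (z₂-z₁)²]
  = √[(-7)² + 0² + (-6)²]
  = √[49 + 0 + 36]
  = √85
  ≈ 9.22

9.22


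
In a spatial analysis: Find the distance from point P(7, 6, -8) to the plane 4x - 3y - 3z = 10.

distance = |a·x₀ + b·y₀ + c·z₀ - d| / √(a² + b² + c²)
  = |4·7 + (-3)·6 + (-3)·(-8) - 10| / √(4² + (-3)² + (-3)²)
  = |28 - 18 + 24 - 10| / √(16 + 9 + 9)
  = |24| / √34
  = 24 / 5.831
  ≈ 4.116

4.116


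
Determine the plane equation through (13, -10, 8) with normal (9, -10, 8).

The plane through P with normal n = (a, b, c) satisfies n·(r - P) = 0,
i.e. ax + by + cz = a·x₀ + b·y₀ + c·z₀.
d = 9·13 + (-10)·(-10) + 8·8
  = 117 + 100 + 64
  = 281
Equation: 9x - 10y + 8z = 281

9x - 10y + 8z = 281


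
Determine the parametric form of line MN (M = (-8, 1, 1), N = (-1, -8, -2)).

Direction vector d = N - M = (-1 + 8, -8 - 1, -2 - 1) = (7, -9, -3)
Parametric form r = M + t·d:
x = -8 + 7t, y = 1 - 9t, z = 1 - 3t

x = -8 + 7t, y = 1 - 9t, z = 1 - 3t


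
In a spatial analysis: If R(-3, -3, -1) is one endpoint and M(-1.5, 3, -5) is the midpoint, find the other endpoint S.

S = 2M - R
  = (2·(-1.5) - (-3), 2·3 - (-3), 2·(-5) - (-1))
  = (-3 + 3, 6 + 3, -10 + 1)
  = (0, 9, -9)

(0, 9, -9)


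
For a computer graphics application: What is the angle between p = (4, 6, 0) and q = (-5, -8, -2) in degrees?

p·q = 4·(-5) + 6·(-8) + 0·(-2) = -20 - 48 + 0 = -68
|p| = √(4² + 6² + 0²) = √52 ≈ 7.211
|q| = √((-5)² + (-8)² + (-2)²) = √93 ≈ 9.644
cos θ = (p·q)/(|p||q|) = -68/(7.211·9.644) ≈ -0.9778
θ = arccos(-0.9778) ≈ 167.9°

167.9°


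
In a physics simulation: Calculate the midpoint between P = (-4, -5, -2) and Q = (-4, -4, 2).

M = ((x₁+x₂)/2, (y₁+y₂)/2, (z₁+z₂)/2)
  = ((-4 - 4)/2, (-5 - 4)/2, (-2 + 2)/2)
  = (-8/2, -9/2, 0/2)
  = (-4, -4.5, 0)

(-4, -4.5, 0)


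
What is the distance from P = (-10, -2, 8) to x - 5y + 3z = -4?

distance = |a·x₀ + b·y₀ + c·z₀ - d| / √(a² + b² + c²)
  = |1·(-10) + (-5)·(-2) + 3·8 - (-4)| / √(1² + (-5)² + 3²)
  = |-10 + 10 + 24 + 4| / √(1 + 25 + 9)
  = |28| / √35
  = 28 / 5.916
  ≈ 4.733

4.733


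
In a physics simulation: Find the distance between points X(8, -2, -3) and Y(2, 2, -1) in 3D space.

d = √[(x₂-x₁)² + (y₂-y₁)² + (z₂-z₁)²]
  = √[(-6)² + 4² + 2²]
  = √[36 + 16 + 4]
  = √56
  ≈ 7.483

7.483


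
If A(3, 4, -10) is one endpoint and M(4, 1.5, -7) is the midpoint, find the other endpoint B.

B = 2M - A
  = (2·4 - 3, 2·1.5 - 4, 2·(-7) - (-10))
  = (8 - 3, 3 - 4, -14 + 10)
  = (5, -1, -4)

(5, -1, -4)


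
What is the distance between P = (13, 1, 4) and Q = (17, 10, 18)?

d = √[(x₂-x₁)² + (y₂-y₁)² + (z₂-z₁)²]
  = √[4² + 9² + 14²]
  = √[16 + 81 + 196]
  = √293
  ≈ 17.12

17.12


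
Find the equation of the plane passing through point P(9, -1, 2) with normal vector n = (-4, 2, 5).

The plane through P with normal n = (a, b, c) satisfies n·(r - P) = 0,
i.e. ax + by + cz = a·x₀ + b·y₀ + c·z₀.
d = (-4)·9 + 2·(-1) + 5·2
  = -36 - 2 + 10
  = -28
Equation: -4x + 2y + 5z = -28

-4x + 2y + 5z = -28


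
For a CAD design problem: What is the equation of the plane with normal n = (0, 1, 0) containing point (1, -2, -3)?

The plane through P with normal n = (a, b, c) satisfies n·(r - P) = 0,
i.e. ax + by + cz = a·x₀ + b·y₀ + c·z₀.
d = 0·1 + 1·(-2) + 0·(-3)
  = 0 - 2 + 0
  = -2
Equation: y = -2

y = -2


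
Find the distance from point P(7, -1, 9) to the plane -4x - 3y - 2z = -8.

distance = |a·x₀ + b·y₀ + c·z₀ - d| / √(a² + b² + c²)
  = |(-4)·7 + (-3)·(-1) + (-2)·9 - (-8)| / √((-4)² + (-3)² + (-2)²)
  = |-28 + 3 - 18 + 8| / √(16 + 9 + 4)
  = |-35| / √29
  = 35 / 5.385
  ≈ 6.499

6.499


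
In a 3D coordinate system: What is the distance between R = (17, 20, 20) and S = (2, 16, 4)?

d = √[(x₂-x₁)² + (y₂-y₁)² + (z₂-z₁)²]
  = √[(-15)² + (-4)² + (-16)²]
  = √[225 + 16 + 256]
  = √497
  ≈ 22.29

22.29


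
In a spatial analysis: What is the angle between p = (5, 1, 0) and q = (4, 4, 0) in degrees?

p·q = 5·4 + 1·4 + 0·0 = 20 + 4 + 0 = 24
|p| = √(5² + 1² + 0²) = √26 ≈ 5.099
|q| = √(4² + 4² + 0²) = √32 ≈ 5.657
cos θ = (p·q)/(|p||q|) = 24/(5.099·5.657) ≈ 0.8321
θ = arccos(0.8321) ≈ 33.69°

33.69°


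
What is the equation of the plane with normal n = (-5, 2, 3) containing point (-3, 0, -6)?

The plane through P with normal n = (a, b, c) satisfies n·(r - P) = 0,
i.e. ax + by + cz = a·x₀ + b·y₀ + c·z₀.
d = (-5)·(-3) + 2·0 + 3·(-6)
  = 15 + 0 - 18
  = -3
Equation: -5x + 2y + 3z = -3

-5x + 2y + 3z = -3


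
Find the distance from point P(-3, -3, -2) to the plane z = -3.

distance = |a·x₀ + b·y₀ + c·z₀ - d| / √(a² + b² + c²)
  = |0·(-3) + 0·(-3) + 1·(-2) - (-3)| / √(0² + 0² + 1²)
  = |0 + 0 - 2 + 3| / √(0 + 0 + 1)
  = |1| / √1
  = 1 / 1
  ≈ 1

1


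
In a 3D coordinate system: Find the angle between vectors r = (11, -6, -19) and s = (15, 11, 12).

r·s = 11·15 + (-6)·11 + (-19)·12 = 165 - 66 - 228 = -129
|r| = √(11² + (-6)² + (-19)²) = √518 ≈ 22.76
|s| = √(15² + 11² + 12²) = √490 ≈ 22.14
cos θ = (r·s)/(|r||s|) = -129/(22.76·22.14) ≈ -0.2561
θ = arccos(-0.2561) ≈ 104.8°

104.8°


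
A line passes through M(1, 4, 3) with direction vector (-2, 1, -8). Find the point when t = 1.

P(t) = M + t·d
  = (1 + (-2)·1, 4 + 1·1, 3 + (-8)·1)
  = (1 - 2, 4 + 1, 3 - 8)
  = (-1, 5, -5)

(-1, 5, -5)


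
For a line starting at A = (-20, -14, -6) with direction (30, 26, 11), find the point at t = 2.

P(t) = A + t·d
  = (-20 + 30·2, -14 + 26·2, -6 + 11·2)
  = (-20 + 60, -14 + 52, -6 + 22)
  = (40, 38, 16)

(40, 38, 16)


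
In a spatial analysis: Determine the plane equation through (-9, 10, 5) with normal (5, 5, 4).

The plane through P with normal n = (a, b, c) satisfies n·(r - P) = 0,
i.e. ax + by + cz = a·x₀ + b·y₀ + c·z₀.
d = 5·(-9) + 5·10 + 4·5
  = -45 + 50 + 20
  = 25
Equation: 5x + 5y + 4z = 25

5x + 5y + 4z = 25


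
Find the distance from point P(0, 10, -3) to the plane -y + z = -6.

distance = |a·x₀ + b·y₀ + c·z₀ - d| / √(a² + b² + c²)
  = |0·0 + (-1)·10 + 1·(-3) - (-6)| / √(0² + (-1)² + 1²)
  = |0 - 10 - 3 + 6| / √(0 + 1 + 1)
  = |-7| / √2
  = 7 / 1.414
  ≈ 4.95

4.95


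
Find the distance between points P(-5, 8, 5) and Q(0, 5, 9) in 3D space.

d = √[(x₂-x₁)² + (y₂-y₁)² + (z₂-z₁)²]
  = √[5² + (-3)² + 4²]
  = √[25 + 9 + 16]
  = √50
  ≈ 7.071

7.071


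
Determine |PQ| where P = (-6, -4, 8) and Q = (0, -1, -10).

d = √[(x₂-x₁)² + (y₂-y₁)² + (z₂-z₁)²]
  = √[6² + 3² + (-18)²]
  = √[36 + 9 + 324]
  = √369
  ≈ 19.21

19.21


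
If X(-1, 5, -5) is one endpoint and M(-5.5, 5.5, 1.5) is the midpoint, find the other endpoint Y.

Y = 2M - X
  = (2·(-5.5) - (-1), 2·5.5 - 5, 2·1.5 - (-5))
  = (-11 + 1, 11 - 5, 3 + 5)
  = (-10, 6, 8)

(-10, 6, 8)


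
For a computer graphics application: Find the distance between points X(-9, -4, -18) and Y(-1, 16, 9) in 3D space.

d = √[(x₂-x₁)² + (y₂-y₁)² + (z₂-z₁)²]
  = √[8² + 20² + 27²]
  = √[64 + 400 + 729]
  = √1193
  ≈ 34.54

34.54


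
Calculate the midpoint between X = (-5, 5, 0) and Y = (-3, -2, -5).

M = ((x₁+x₂)/2, (y₁+y₂)/2, (z₁+z₂)/2)
  = ((-5 - 3)/2, (5 - 2)/2, (0 - 5)/2)
  = (-8/2, 3/2, -5/2)
  = (-4, 1.5, -2.5)

(-4, 1.5, -2.5)


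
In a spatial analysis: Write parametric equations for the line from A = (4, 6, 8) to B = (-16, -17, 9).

Direction vector d = B - A = (-16 - 4, -17 - 6, 9 - 8) = (-20, -23, 1)
Parametric form r = A + t·d:
x = 4 - 20t, y = 6 - 23t, z = 8 + t

x = 4 - 20t, y = 6 - 23t, z = 8 + t


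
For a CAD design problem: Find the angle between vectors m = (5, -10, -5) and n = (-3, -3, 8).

m·n = 5·(-3) + (-10)·(-3) + (-5)·8 = -15 + 30 - 40 = -25
|m| = √(5² + (-10)² + (-5)²) = √150 ≈ 12.25
|n| = √((-3)² + (-3)² + 8²) = √82 ≈ 9.055
cos θ = (m·n)/(|m||n|) = -25/(12.25·9.055) ≈ -0.2254
θ = arccos(-0.2254) ≈ 103°

103°


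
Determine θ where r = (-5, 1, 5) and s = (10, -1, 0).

r·s = (-5)·10 + 1·(-1) + 5·0 = -50 - 1 + 0 = -51
|r| = √((-5)² + 1² + 5²) = √51 ≈ 7.141
|s| = √(10² + (-1)² + 0²) = √101 ≈ 10.05
cos θ = (r·s)/(|r||s|) = -51/(7.141·10.05) ≈ -0.7106
θ = arccos(-0.7106) ≈ 135.3°

135.3°


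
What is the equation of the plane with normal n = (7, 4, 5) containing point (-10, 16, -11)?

The plane through P with normal n = (a, b, c) satisfies n·(r - P) = 0,
i.e. ax + by + cz = a·x₀ + b·y₀ + c·z₀.
d = 7·(-10) + 4·16 + 5·(-11)
  = -70 + 64 - 55
  = -61
Equation: 7x + 4y + 5z = -61

7x + 4y + 5z = -61


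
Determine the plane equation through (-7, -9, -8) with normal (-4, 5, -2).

The plane through P with normal n = (a, b, c) satisfies n·(r - P) = 0,
i.e. ax + by + cz = a·x₀ + b·y₀ + c·z₀.
d = (-4)·(-7) + 5·(-9) + (-2)·(-8)
  = 28 - 45 + 16
  = -1
Equation: -4x + 5y - 2z = -1

-4x + 5y - 2z = -1


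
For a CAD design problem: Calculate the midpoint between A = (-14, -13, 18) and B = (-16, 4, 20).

M = ((x₁+x₂)/2, (y₁+y₂)/2, (z₁+z₂)/2)
  = ((-14 - 16)/2, (-13 + 4)/2, (18 + 20)/2)
  = (-30/2, -9/2, 38/2)
  = (-15, -4.5, 19)

(-15, -4.5, 19)


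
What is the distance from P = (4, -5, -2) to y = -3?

distance = |a·x₀ + b·y₀ + c·z₀ - d| / √(a² + b² + c²)
  = |0·4 + 1·(-5) + 0·(-2) - (-3)| / √(0² + 1² + 0²)
  = |0 - 5 + 0 + 3| / √(0 + 1 + 0)
  = |-2| / √1
  = 2 / 1
  ≈ 2

2


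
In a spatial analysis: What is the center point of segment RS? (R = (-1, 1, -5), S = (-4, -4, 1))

M = ((x₁+x₂)/2, (y₁+y₂)/2, (z₁+z₂)/2)
  = ((-1 - 4)/2, (1 - 4)/2, (-5 + 1)/2)
  = (-5/2, -3/2, -4/2)
  = (-2.5, -1.5, -2)

(-2.5, -1.5, -2)


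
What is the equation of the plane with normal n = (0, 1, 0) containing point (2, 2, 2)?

The plane through P with normal n = (a, b, c) satisfies n·(r - P) = 0,
i.e. ax + by + cz = a·x₀ + b·y₀ + c·z₀.
d = 0·2 + 1·2 + 0·2
  = 0 + 2 + 0
  = 2
Equation: y = 2

y = 2


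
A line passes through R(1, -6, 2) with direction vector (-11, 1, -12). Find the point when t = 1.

P(t) = R + t·d
  = (1 + (-11)·1, -6 + 1·1, 2 + (-12)·1)
  = (1 - 11, -6 + 1, 2 - 12)
  = (-10, -5, -10)

(-10, -5, -10)


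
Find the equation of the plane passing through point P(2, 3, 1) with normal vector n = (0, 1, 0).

The plane through P with normal n = (a, b, c) satisfies n·(r - P) = 0,
i.e. ax + by + cz = a·x₀ + b·y₀ + c·z₀.
d = 0·2 + 1·3 + 0·1
  = 0 + 3 + 0
  = 3
Equation: y = 3

y = 3


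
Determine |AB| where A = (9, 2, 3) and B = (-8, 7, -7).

d = √[(x₂-x₁)² + (y₂-y₁)² + (z₂-z₁)²]
  = √[(-17)² + 5² + (-10)²]
  = √[289 + 25 + 100]
  = √414
  ≈ 20.35

20.35


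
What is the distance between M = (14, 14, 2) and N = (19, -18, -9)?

d = √[(x₂-x₁)² + (y₂-y₁)² + (z₂-z₁)²]
  = √[5² + (-32)² + (-11)²]
  = √[25 + 1024 + 121]
  = √1170
  ≈ 34.21

34.21


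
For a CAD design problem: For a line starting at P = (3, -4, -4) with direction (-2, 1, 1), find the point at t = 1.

P(t) = P + t·d
  = (3 + (-2)·1, -4 + 1·1, -4 + 1·1)
  = (3 - 2, -4 + 1, -4 + 1)
  = (1, -3, -3)

(1, -3, -3)


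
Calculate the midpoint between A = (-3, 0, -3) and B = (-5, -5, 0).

M = ((x₁+x₂)/2, (y₁+y₂)/2, (z₁+z₂)/2)
  = ((-3 - 5)/2, (0 - 5)/2, (-3 + 0)/2)
  = (-8/2, -5/2, -3/2)
  = (-4, -2.5, -1.5)

(-4, -2.5, -1.5)


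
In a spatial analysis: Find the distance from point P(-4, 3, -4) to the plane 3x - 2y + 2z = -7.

distance = |a·x₀ + b·y₀ + c·z₀ - d| / √(a² + b² + c²)
  = |3·(-4) + (-2)·3 + 2·(-4) - (-7)| / √(3² + (-2)² + 2²)
  = |-12 - 6 - 8 + 7| / √(9 + 4 + 4)
  = |-19| / √17
  = 19 / 4.123
  ≈ 4.608

4.608


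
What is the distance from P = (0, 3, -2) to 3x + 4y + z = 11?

distance = |a·x₀ + b·y₀ + c·z₀ - d| / √(a² + b² + c²)
  = |3·0 + 4·3 + 1·(-2) - 11| / √(3² + 4² + 1²)
  = |0 + 12 - 2 - 11| / √(9 + 16 + 1)
  = |-1| / √26
  = 1 / 5.099
  ≈ 0.1961

0.1961


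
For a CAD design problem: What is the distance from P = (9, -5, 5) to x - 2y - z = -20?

distance = |a·x₀ + b·y₀ + c·z₀ - d| / √(a² + b² + c²)
  = |1·9 + (-2)·(-5) + (-1)·5 - (-20)| / √(1² + (-2)² + (-1)²)
  = |9 + 10 - 5 + 20| / √(1 + 4 + 1)
  = |34| / √6
  = 34 / 2.449
  ≈ 13.88

13.88


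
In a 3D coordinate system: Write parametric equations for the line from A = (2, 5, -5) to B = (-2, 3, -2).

Direction vector d = B - A = (-2 - 2, 3 - 5, -2 + 5) = (-4, -2, 3)
Parametric form r = A + t·d:
x = 2 - 4t, y = 5 - 2t, z = -5 + 3t

x = 2 - 4t, y = 5 - 2t, z = -5 + 3t


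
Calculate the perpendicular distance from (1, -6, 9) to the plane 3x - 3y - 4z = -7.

distance = |a·x₀ + b·y₀ + c·z₀ - d| / √(a² + b² + c²)
  = |3·1 + (-3)·(-6) + (-4)·9 - (-7)| / √(3² + (-3)² + (-4)²)
  = |3 + 18 - 36 + 7| / √(9 + 9 + 16)
  = |-8| / √34
  = 8 / 5.831
  ≈ 1.372

1.372


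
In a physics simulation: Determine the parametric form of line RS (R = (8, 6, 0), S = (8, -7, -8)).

Direction vector d = S - R = (8 - 8, -7 - 6, -8 + 0) = (0, -13, -8)
Parametric form r = R + t·d:
x = 8, y = 6 - 13t, z = 0 - 8t

x = 8, y = 6 - 13t, z = 0 - 8t


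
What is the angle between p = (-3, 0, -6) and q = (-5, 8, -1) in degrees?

p·q = (-3)·(-5) + 0·8 + (-6)·(-1) = 15 + 0 + 6 = 21
|p| = √((-3)² + 0² + (-6)²) = √45 ≈ 6.708
|q| = √((-5)² + 8² + (-1)²) = √90 ≈ 9.487
cos θ = (p·q)/(|p||q|) = 21/(6.708·9.487) ≈ 0.33
θ = arccos(0.33) ≈ 70.73°

70.73°


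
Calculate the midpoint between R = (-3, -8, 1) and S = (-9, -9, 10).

M = ((x₁+x₂)/2, (y₁+y₂)/2, (z₁+z₂)/2)
  = ((-3 - 9)/2, (-8 - 9)/2, (1 + 10)/2)
  = (-12/2, -17/2, 11/2)
  = (-6, -8.5, 5.5)

(-6, -8.5, 5.5)


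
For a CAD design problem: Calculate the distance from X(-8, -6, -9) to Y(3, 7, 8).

d = √[(x₂-x₁)² + (y₂-y₁)² + (z₂-z₁)²]
  = √[11² + 13² + 17²]
  = √[121 + 169 + 289]
  = √579
  ≈ 24.06

24.06


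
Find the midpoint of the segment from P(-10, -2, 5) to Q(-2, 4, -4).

M = ((x₁+x₂)/2, (y₁+y₂)/2, (z₁+z₂)/2)
  = ((-10 - 2)/2, (-2 + 4)/2, (5 - 4)/2)
  = (-12/2, 2/2, 1/2)
  = (-6, 1, 0.5)

(-6, 1, 0.5)


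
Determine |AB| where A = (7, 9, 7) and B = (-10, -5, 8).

d = √[(x₂-x₁)² + (y₂-y₁)² + (z₂-z₁)²]
  = √[(-17)² + (-14)² + 1²]
  = √[289 + 196 + 1]
  = √486
  ≈ 22.05

22.05


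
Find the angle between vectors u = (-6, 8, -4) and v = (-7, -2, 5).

u·v = (-6)·(-7) + 8·(-2) + (-4)·5 = 42 - 16 - 20 = 6
|u| = √((-6)² + 8² + (-4)²) = √116 ≈ 10.77
|v| = √((-7)² + (-2)² + 5²) = √78 ≈ 8.832
cos θ = (u·v)/(|u||v|) = 6/(10.77·8.832) ≈ 0.06308
θ = arccos(0.06308) ≈ 86.38°

86.38°


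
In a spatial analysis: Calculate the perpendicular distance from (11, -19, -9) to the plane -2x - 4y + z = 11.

distance = |a·x₀ + b·y₀ + c·z₀ - d| / √(a² + b² + c²)
  = |(-2)·11 + (-4)·(-19) + 1·(-9) - 11| / √((-2)² + (-4)² + 1²)
  = |-22 + 76 - 9 - 11| / √(4 + 16 + 1)
  = |34| / √21
  = 34 / 4.583
  ≈ 7.419

7.419


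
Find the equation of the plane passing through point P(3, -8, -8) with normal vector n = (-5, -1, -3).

The plane through P with normal n = (a, b, c) satisfies n·(r - P) = 0,
i.e. ax + by + cz = a·x₀ + b·y₀ + c·z₀.
d = (-5)·3 + (-1)·(-8) + (-3)·(-8)
  = -15 + 8 + 24
  = 17
Equation: -5x - y - 3z = 17

-5x - y - 3z = 17


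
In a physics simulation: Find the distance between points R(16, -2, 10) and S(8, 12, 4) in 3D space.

d = √[(x₂-x₁)² + (y₂-y₁)² + (z₂-z₁)²]
  = √[(-8)² + 14² + (-6)²]
  = √[64 + 196 + 36]
  = √296
  ≈ 17.2

17.2


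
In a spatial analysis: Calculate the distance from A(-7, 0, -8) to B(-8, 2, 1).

d = √[(x₂-x₁)² + (y₂-y₁)² + (z₂-z₁)²]
  = √[(-1)² + 2² + 9²]
  = √[1 + 4 + 81]
  = √86
  ≈ 9.274

9.274


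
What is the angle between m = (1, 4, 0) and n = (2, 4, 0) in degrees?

m·n = 1·2 + 4·4 + 0·0 = 2 + 16 + 0 = 18
|m| = √(1² + 4² + 0²) = √17 ≈ 4.123
|n| = √(2² + 4² + 0²) = √20 ≈ 4.472
cos θ = (m·n)/(|m||n|) = 18/(4.123·4.472) ≈ 0.9762
θ = arccos(0.9762) ≈ 12.53°

12.53°


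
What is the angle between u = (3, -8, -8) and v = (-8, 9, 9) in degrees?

u·v = 3·(-8) + (-8)·9 + (-8)·9 = -24 - 72 - 72 = -168
|u| = √(3² + (-8)² + (-8)²) = √137 ≈ 11.7
|v| = √((-8)² + 9² + 9²) = √226 ≈ 15.03
cos θ = (u·v)/(|u||v|) = -168/(11.7·15.03) ≈ -0.9548
θ = arccos(-0.9548) ≈ 162.7°

162.7°


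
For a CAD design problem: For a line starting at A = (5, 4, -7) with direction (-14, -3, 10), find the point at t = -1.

P(t) = A + t·d
  = (5 + (-14)·(-1), 4 + (-3)·(-1), -7 + 10·(-1))
  = (5 + 14, 4 + 3, -7 - 10)
  = (19, 7, -17)

(19, 7, -17)


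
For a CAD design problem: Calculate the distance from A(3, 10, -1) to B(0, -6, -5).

d = √[(x₂-x₁)² + (y₂-y₁)² + (z₂-z₁)²]
  = √[(-3)² + (-16)² + (-4)²]
  = √[9 + 256 + 16]
  = √281
  ≈ 16.76

16.76


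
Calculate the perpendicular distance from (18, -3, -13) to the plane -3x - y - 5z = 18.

distance = |a·x₀ + b·y₀ + c·z₀ - d| / √(a² + b² + c²)
  = |(-3)·18 + (-1)·(-3) + (-5)·(-13) - 18| / √((-3)² + (-1)² + (-5)²)
  = |-54 + 3 + 65 - 18| / √(9 + 1 + 25)
  = |-4| / √35
  = 4 / 5.916
  ≈ 0.6761

0.6761


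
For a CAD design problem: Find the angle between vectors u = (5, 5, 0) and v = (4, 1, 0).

u·v = 5·4 + 5·1 + 0·0 = 20 + 5 + 0 = 25
|u| = √(5² + 5² + 0²) = √50 ≈ 7.071
|v| = √(4² + 1² + 0²) = √17 ≈ 4.123
cos θ = (u·v)/(|u||v|) = 25/(7.071·4.123) ≈ 0.8575
θ = arccos(0.8575) ≈ 30.96°

30.96°


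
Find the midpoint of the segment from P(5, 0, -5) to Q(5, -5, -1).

M = ((x₁+x₂)/2, (y₁+y₂)/2, (z₁+z₂)/2)
  = ((5 + 5)/2, (0 - 5)/2, (-5 - 1)/2)
  = (10/2, -5/2, -6/2)
  = (5, -2.5, -3)

(5, -2.5, -3)


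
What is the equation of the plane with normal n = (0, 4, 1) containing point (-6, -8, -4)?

The plane through P with normal n = (a, b, c) satisfies n·(r - P) = 0,
i.e. ax + by + cz = a·x₀ + b·y₀ + c·z₀.
d = 0·(-6) + 4·(-8) + 1·(-4)
  = 0 - 32 - 4
  = -36
Equation: 4y + z = -36

4y + z = -36


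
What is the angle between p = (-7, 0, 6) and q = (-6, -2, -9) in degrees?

p·q = (-7)·(-6) + 0·(-2) + 6·(-9) = 42 + 0 - 54 = -12
|p| = √((-7)² + 0² + 6²) = √85 ≈ 9.22
|q| = √((-6)² + (-2)² + (-9)²) = √121 ≈ 11
cos θ = (p·q)/(|p||q|) = -12/(9.22·11) ≈ -0.1183
θ = arccos(-0.1183) ≈ 96.8°

96.8°


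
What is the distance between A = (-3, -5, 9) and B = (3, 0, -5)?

d = √[(x₂-x₁)² + (y₂-y₁)² + (z₂-z₁)²]
  = √[6² + 5² + (-14)²]
  = √[36 + 25 + 196]
  = √257
  ≈ 16.03

16.03


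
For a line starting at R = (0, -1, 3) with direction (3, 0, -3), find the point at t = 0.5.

P(t) = R + t·d
  = (0 + 3·0.5, -1 + 0·0.5, 3 + (-3)·0.5)
  = (0 + 1.5, -1 + 0, 3 - 1.5)
  = (1.5, -1, 1.5)

(1.5, -1, 1.5)


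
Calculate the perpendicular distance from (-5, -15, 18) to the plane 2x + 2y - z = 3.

distance = |a·x₀ + b·y₀ + c·z₀ - d| / √(a² + b² + c²)
  = |2·(-5) + 2·(-15) + (-1)·18 - 3| / √(2² + 2² + (-1)²)
  = |-10 - 30 - 18 - 3| / √(4 + 4 + 1)
  = |-61| / √9
  = 61 / 3
  ≈ 20.33

20.33


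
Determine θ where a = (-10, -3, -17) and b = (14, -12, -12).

a·b = (-10)·14 + (-3)·(-12) + (-17)·(-12) = -140 + 36 + 204 = 100
|a| = √((-10)² + (-3)² + (-17)²) = √398 ≈ 19.95
|b| = √(14² + (-12)² + (-12)²) = √484 ≈ 22
cos θ = (a·b)/(|a||b|) = 100/(19.95·22) ≈ 0.2278
θ = arccos(0.2278) ≈ 76.83°

76.83°


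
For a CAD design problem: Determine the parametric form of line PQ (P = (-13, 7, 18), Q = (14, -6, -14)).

Direction vector d = Q - P = (14 + 13, -6 - 7, -14 - 18) = (27, -13, -32)
Parametric form r = P + t·d:
x = -13 + 27t, y = 7 - 13t, z = 18 - 32t

x = -13 + 27t, y = 7 - 13t, z = 18 - 32t


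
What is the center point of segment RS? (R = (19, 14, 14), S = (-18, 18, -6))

M = ((x₁+x₂)/2, (y₁+y₂)/2, (z₁+z₂)/2)
  = ((19 - 18)/2, (14 + 18)/2, (14 - 6)/2)
  = (1/2, 32/2, 8/2)
  = (0.5, 16, 4)

(0.5, 16, 4)


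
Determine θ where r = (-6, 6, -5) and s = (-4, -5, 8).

r·s = (-6)·(-4) + 6·(-5) + (-5)·8 = 24 - 30 - 40 = -46
|r| = √((-6)² + 6² + (-5)²) = √97 ≈ 9.849
|s| = √((-4)² + (-5)² + 8²) = √105 ≈ 10.25
cos θ = (r·s)/(|r||s|) = -46/(9.849·10.25) ≈ -0.4558
θ = arccos(-0.4558) ≈ 117.1°

117.1°


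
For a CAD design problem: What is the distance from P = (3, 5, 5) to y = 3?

distance = |a·x₀ + b·y₀ + c·z₀ - d| / √(a² + b² + c²)
  = |0·3 + 1·5 + 0·5 - 3| / √(0² + 1² + 0²)
  = |0 + 5 + 0 - 3| / √(0 + 1 + 0)
  = |2| / √1
  = 2 / 1
  ≈ 2

2


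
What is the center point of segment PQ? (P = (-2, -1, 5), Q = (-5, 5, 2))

M = ((x₁+x₂)/2, (y₁+y₂)/2, (z₁+z₂)/2)
  = ((-2 - 5)/2, (-1 + 5)/2, (5 + 2)/2)
  = (-7/2, 4/2, 7/2)
  = (-3.5, 2, 3.5)

(-3.5, 2, 3.5)


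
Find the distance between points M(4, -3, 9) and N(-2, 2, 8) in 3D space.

d = √[(x₂-x₁)² + (y₂-y₁)² + (z₂-z₁)²]
  = √[(-6)² + 5² + (-1)²]
  = √[36 + 25 + 1]
  = √62
  ≈ 7.874

7.874


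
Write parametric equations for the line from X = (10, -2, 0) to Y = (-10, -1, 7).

Direction vector d = Y - X = (-10 - 10, -1 + 2, 7 + 0) = (-20, 1, 7)
Parametric form r = X + t·d:
x = 10 - 20t, y = -2 + t, z = 0 + 7t

x = 10 - 20t, y = -2 + t, z = 0 + 7t


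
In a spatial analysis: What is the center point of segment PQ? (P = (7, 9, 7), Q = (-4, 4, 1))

M = ((x₁+x₂)/2, (y₁+y₂)/2, (z₁+z₂)/2)
  = ((7 - 4)/2, (9 + 4)/2, (7 + 1)/2)
  = (3/2, 13/2, 8/2)
  = (1.5, 6.5, 4)

(1.5, 6.5, 4)


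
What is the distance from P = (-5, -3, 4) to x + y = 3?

distance = |a·x₀ + b·y₀ + c·z₀ - d| / √(a² + b² + c²)
  = |1·(-5) + 1·(-3) + 0·4 - 3| / √(1² + 1² + 0²)
  = |-5 - 3 + 0 - 3| / √(1 + 1 + 0)
  = |-11| / √2
  = 11 / 1.414
  ≈ 7.778

7.778


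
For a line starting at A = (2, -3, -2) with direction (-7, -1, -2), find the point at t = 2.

P(t) = A + t·d
  = (2 + (-7)·2, -3 + (-1)·2, -2 + (-2)·2)
  = (2 - 14, -3 - 2, -2 - 4)
  = (-12, -5, -6)

(-12, -5, -6)


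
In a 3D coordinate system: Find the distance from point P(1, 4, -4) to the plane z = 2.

distance = |a·x₀ + b·y₀ + c·z₀ - d| / √(a² + b² + c²)
  = |0·1 + 0·4 + 1·(-4) - 2| / √(0² + 0² + 1²)
  = |0 + 0 - 4 - 2| / √(0 + 0 + 1)
  = |-6| / √1
  = 6 / 1
  ≈ 6

6


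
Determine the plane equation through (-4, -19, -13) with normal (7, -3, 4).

The plane through P with normal n = (a, b, c) satisfies n·(r - P) = 0,
i.e. ax + by + cz = a·x₀ + b·y₀ + c·z₀.
d = 7·(-4) + (-3)·(-19) + 4·(-13)
  = -28 + 57 - 52
  = -23
Equation: 7x - 3y + 4z = -23

7x - 3y + 4z = -23


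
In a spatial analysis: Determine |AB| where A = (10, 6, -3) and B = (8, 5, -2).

d = √[(x₂-x₁)² + (y₂-y₁)² + (z₂-z₁)²]
  = √[(-2)² + (-1)² + 1²]
  = √[4 + 1 + 1]
  = √6
  ≈ 2.449

2.449


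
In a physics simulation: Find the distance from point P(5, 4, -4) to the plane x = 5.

distance = |a·x₀ + b·y₀ + c·z₀ - d| / √(a² + b² + c²)
  = |1·5 + 0·4 + 0·(-4) - 5| / √(1² + 0² + 0²)
  = |5 + 0 + 0 - 5| / √(1 + 0 + 0)
  = |0| / √1
  = 0 / 1
  ≈ 0

0


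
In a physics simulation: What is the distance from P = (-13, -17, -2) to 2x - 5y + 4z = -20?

distance = |a·x₀ + b·y₀ + c·z₀ - d| / √(a² + b² + c²)
  = |2·(-13) + (-5)·(-17) + 4·(-2) - (-20)| / √(2² + (-5)² + 4²)
  = |-26 + 85 - 8 + 20| / √(4 + 25 + 16)
  = |71| / √45
  = 71 / 6.708
  ≈ 10.58

10.58


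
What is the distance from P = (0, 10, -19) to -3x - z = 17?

distance = |a·x₀ + b·y₀ + c·z₀ - d| / √(a² + b² + c²)
  = |(-3)·0 + 0·10 + (-1)·(-19) - 17| / √((-3)² + 0² + (-1)²)
  = |0 + 0 + 19 - 17| / √(9 + 0 + 1)
  = |2| / √10
  = 2 / 3.162
  ≈ 0.6325

0.6325


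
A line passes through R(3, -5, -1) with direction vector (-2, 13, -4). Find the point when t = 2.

P(t) = R + t·d
  = (3 + (-2)·2, -5 + 13·2, -1 + (-4)·2)
  = (3 - 4, -5 + 26, -1 - 8)
  = (-1, 21, -9)

(-1, 21, -9)


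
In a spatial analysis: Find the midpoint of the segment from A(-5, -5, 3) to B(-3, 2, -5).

M = ((x₁+x₂)/2, (y₁+y₂)/2, (z₁+z₂)/2)
  = ((-5 - 3)/2, (-5 + 2)/2, (3 - 5)/2)
  = (-8/2, -3/2, -2/2)
  = (-4, -1.5, -1)

(-4, -1.5, -1)


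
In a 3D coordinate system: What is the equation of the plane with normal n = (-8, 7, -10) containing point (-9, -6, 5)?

The plane through P with normal n = (a, b, c) satisfies n·(r - P) = 0,
i.e. ax + by + cz = a·x₀ + b·y₀ + c·z₀.
d = (-8)·(-9) + 7·(-6) + (-10)·5
  = 72 - 42 - 50
  = -20
Equation: -8x + 7y - 10z = -20

-8x + 7y - 10z = -20


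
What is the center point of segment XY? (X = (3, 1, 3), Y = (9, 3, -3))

M = ((x₁+x₂)/2, (y₁+y₂)/2, (z₁+z₂)/2)
  = ((3 + 9)/2, (1 + 3)/2, (3 - 3)/2)
  = (12/2, 4/2, 0/2)
  = (6, 2, 0)

(6, 2, 0)


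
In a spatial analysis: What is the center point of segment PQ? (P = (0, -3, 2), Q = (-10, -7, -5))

M = ((x₁+x₂)/2, (y₁+y₂)/2, (z₁+z₂)/2)
  = ((0 - 10)/2, (-3 - 7)/2, (2 - 5)/2)
  = (-10/2, -10/2, -3/2)
  = (-5, -5, -1.5)

(-5, -5, -1.5)


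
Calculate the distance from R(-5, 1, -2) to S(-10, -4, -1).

d = √[(x₂-x₁)² + (y₂-y₁)² + (z₂-z₁)²]
  = √[(-5)² + (-5)² + 1²]
  = √[25 + 25 + 1]
  = √51
  ≈ 7.141

7.141


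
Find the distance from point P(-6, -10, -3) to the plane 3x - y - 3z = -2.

distance = |a·x₀ + b·y₀ + c·z₀ - d| / √(a² + b² + c²)
  = |3·(-6) + (-1)·(-10) + (-3)·(-3) - (-2)| / √(3² + (-1)² + (-3)²)
  = |-18 + 10 + 9 + 2| / √(9 + 1 + 9)
  = |3| / √19
  = 3 / 4.359
  ≈ 0.6882

0.6882


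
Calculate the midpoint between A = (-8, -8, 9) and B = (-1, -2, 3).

M = ((x₁+x₂)/2, (y₁+y₂)/2, (z₁+z₂)/2)
  = ((-8 - 1)/2, (-8 - 2)/2, (9 + 3)/2)
  = (-9/2, -10/2, 12/2)
  = (-4.5, -5, 6)

(-4.5, -5, 6)


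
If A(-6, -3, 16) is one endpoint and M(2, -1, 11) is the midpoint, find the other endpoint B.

B = 2M - A
  = (2·2 - (-6), 2·(-1) - (-3), 2·11 - 16)
  = (4 + 6, -2 + 3, 22 - 16)
  = (10, 1, 6)

(10, 1, 6)


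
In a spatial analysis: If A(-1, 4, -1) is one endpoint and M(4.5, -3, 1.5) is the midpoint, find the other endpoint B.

B = 2M - A
  = (2·4.5 - (-1), 2·(-3) - 4, 2·1.5 - (-1))
  = (9 + 1, -6 - 4, 3 + 1)
  = (10, -10, 4)

(10, -10, 4)


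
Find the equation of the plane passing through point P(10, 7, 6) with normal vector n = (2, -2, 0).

The plane through P with normal n = (a, b, c) satisfies n·(r - P) = 0,
i.e. ax + by + cz = a·x₀ + b·y₀ + c·z₀.
d = 2·10 + (-2)·7 + 0·6
  = 20 - 14 + 0
  = 6
Equation: 2x - 2y = 6

2x - 2y = 6


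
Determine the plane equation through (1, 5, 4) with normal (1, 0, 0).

The plane through P with normal n = (a, b, c) satisfies n·(r - P) = 0,
i.e. ax + by + cz = a·x₀ + b·y₀ + c·z₀.
d = 1·1 + 0·5 + 0·4
  = 1 + 0 + 0
  = 1
Equation: x = 1

x = 1


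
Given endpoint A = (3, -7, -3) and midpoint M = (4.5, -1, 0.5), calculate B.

B = 2M - A
  = (2·4.5 - 3, 2·(-1) - (-7), 2·0.5 - (-3))
  = (9 - 3, -2 + 7, 1 + 3)
  = (6, 5, 4)

(6, 5, 4)


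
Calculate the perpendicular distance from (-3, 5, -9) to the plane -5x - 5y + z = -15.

distance = |a·x₀ + b·y₀ + c·z₀ - d| / √(a² + b² + c²)
  = |(-5)·(-3) + (-5)·5 + 1·(-9) - (-15)| / √((-5)² + (-5)² + 1²)
  = |15 - 25 - 9 + 15| / √(25 + 25 + 1)
  = |-4| / √51
  = 4 / 7.141
  ≈ 0.5601

0.5601


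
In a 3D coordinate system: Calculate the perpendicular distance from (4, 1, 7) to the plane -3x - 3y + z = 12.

distance = |a·x₀ + b·y₀ + c·z₀ - d| / √(a² + b² + c²)
  = |(-3)·4 + (-3)·1 + 1·7 - 12| / √((-3)² + (-3)² + 1²)
  = |-12 - 3 + 7 - 12| / √(9 + 9 + 1)
  = |-20| / √19
  = 20 / 4.359
  ≈ 4.588

4.588


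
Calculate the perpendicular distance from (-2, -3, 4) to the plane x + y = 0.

distance = |a·x₀ + b·y₀ + c·z₀ - d| / √(a² + b² + c²)
  = |1·(-2) + 1·(-3) + 0·4 - 0| / √(1² + 1² + 0²)
  = |-2 - 3 + 0 + 0| / √(1 + 1 + 0)
  = |-5| / √2
  = 5 / 1.414
  ≈ 3.536

3.536


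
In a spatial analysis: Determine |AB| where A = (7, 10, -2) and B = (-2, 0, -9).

d = √[(x₂-x₁)² + (y₂-y₁)² + (z₂-z₁)²]
  = √[(-9)² + (-10)² + (-7)²]
  = √[81 + 100 + 49]
  = √230
  ≈ 15.17

15.17
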